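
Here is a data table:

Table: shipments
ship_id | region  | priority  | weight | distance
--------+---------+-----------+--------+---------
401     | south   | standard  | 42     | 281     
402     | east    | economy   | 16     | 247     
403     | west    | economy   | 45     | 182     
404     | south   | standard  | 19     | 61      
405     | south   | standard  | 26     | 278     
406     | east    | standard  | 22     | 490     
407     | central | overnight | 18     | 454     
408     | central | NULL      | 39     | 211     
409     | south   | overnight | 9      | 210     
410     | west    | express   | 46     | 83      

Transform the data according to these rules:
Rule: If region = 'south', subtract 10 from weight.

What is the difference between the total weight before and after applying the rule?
40

Step 1: Original sum of weight = 282
Step 2: 4 records have region = 'south'
Step 3: Each affected record changes by -10
Step 4: Total change = 4 × -10 = -40
Step 5: New sum = 282 + -40 = 242
Step 6: Difference = |242 - 282| = 40
        (Sum decreased by 40)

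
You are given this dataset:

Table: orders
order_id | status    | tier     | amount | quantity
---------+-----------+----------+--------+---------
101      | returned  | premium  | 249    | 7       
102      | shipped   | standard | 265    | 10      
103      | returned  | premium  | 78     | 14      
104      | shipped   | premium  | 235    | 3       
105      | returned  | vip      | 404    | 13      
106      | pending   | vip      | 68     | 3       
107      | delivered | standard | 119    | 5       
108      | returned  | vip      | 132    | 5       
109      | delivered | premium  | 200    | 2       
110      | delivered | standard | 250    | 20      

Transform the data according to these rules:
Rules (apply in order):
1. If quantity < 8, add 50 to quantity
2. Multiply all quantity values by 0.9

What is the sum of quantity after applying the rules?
343.8

Step 1: Apply Rule 1 - Add 50 to records with quantity < 8
  - 6 records affected: 25 + (6 × 50) = 325
  - Unaffected records: 57
  - Sum after Rule 1: 382
Step 2: Apply Rule 2 - Multiply all by 0.9
  - 382 × 0.9 = 343.8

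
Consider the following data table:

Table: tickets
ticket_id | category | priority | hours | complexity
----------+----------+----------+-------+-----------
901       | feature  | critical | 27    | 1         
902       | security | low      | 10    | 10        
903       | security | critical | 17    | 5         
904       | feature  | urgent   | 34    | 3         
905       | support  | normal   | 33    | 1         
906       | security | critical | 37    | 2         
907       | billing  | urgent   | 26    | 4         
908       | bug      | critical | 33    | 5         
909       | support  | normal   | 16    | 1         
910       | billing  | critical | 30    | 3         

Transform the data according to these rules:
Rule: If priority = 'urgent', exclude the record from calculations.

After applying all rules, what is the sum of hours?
203

Step 1: Identify records where priority = 'urgent'
Step 2: The excluded records sum to 60
Step 3: Original total hours = 263
Step 4: Remaining total = 263 - 60 = 203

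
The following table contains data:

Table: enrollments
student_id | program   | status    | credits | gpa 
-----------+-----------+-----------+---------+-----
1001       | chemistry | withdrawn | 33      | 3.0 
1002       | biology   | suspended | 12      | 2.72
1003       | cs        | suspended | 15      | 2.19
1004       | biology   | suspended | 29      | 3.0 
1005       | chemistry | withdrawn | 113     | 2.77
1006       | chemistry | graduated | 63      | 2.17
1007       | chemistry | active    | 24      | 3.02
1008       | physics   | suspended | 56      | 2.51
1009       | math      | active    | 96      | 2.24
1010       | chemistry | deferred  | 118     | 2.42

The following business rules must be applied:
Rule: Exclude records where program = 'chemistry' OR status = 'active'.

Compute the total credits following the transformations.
112

Step 1: Find records where program = 'chemistry' OR status = 'active'
Step 2: 6 records match, summing to 447
Step 3: Original sum: 559
Step 4: Remaining sum = 559 - 447 = 112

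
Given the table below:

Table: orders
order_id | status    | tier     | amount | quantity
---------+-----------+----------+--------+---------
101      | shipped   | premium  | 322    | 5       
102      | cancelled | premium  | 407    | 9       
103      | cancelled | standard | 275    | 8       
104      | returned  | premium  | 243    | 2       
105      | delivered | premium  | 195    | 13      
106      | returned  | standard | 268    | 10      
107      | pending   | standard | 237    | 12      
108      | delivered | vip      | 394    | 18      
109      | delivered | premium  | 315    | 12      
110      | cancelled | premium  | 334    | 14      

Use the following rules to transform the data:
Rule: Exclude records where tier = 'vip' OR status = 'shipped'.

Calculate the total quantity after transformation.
80

Step 1: Find records where tier = 'vip' OR status = 'shipped'
Step 2: 2 records match, summing to 23
Step 3: Original sum: 103
Step 4: Remaining sum = 103 - 23 = 80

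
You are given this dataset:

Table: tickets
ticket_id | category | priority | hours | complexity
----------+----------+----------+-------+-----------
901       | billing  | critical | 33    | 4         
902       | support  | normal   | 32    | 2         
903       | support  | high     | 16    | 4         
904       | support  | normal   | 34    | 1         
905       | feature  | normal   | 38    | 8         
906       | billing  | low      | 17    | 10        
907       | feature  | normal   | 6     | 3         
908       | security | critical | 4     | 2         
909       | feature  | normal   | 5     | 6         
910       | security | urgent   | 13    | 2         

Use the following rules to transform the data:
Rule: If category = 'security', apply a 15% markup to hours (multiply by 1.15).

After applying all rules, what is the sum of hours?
200.55

Step 1: Records with category = 'security' have total hours = 17
Step 2: Apply multiplier: 17 × 1.15 = 19.55
Step 3: Other records total: 181
Step 4: Final sum = 19.55 + 181 = 200.55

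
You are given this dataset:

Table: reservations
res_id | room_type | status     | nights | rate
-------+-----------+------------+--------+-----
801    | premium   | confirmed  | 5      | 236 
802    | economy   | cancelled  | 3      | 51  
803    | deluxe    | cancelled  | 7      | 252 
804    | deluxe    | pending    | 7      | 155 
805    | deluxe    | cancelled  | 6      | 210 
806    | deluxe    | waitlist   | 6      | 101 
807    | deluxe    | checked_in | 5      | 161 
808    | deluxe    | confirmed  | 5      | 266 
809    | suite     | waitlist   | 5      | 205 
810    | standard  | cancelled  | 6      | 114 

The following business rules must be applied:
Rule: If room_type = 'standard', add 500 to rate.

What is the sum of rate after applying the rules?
2251

Step 1: Count records where room_type = 'standard': 1
Step 2: Total bonus added: 1 × 500 = 500
Step 3: Original sum of rate: 1751
Step 4: Final sum = 1751 + 500 = 2251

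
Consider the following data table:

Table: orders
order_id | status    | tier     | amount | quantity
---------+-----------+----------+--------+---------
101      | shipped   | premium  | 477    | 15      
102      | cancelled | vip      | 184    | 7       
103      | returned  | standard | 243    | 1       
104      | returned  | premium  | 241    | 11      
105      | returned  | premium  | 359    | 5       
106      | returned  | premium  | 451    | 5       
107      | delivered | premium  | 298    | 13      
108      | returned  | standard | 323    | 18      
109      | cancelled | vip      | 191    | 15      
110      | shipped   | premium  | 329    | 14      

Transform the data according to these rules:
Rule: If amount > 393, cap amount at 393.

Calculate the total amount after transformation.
2954

Step 1: 2 records have amount > 393
Step 2: These records originally summed to 928
Step 3: After capping: 2 × 393 = 786
Step 4: Unaffected records sum: 2168
Step 5: Final sum = 786 + 2168 = 2954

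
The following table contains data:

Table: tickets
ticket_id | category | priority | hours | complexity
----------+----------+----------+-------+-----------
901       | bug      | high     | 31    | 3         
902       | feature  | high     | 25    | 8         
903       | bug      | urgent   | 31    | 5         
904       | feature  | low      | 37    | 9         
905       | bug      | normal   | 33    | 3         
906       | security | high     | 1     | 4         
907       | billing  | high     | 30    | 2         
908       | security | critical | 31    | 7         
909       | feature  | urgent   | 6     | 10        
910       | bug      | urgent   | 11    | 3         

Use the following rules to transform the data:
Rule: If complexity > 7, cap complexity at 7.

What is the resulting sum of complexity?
48

Step 1: 3 records have complexity > 7
Step 2: These records originally summed to 27
Step 3: After capping: 3 × 7 = 21
Step 4: Unaffected records sum: 27
Step 5: Final sum = 21 + 27 = 48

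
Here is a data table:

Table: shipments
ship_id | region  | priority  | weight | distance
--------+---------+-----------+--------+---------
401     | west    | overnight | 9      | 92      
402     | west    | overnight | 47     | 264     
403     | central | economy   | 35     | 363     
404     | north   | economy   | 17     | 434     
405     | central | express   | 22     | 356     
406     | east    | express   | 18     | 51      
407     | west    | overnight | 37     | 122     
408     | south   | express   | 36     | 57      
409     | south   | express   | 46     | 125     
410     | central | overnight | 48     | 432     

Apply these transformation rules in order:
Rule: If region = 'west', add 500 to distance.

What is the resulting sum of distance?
3796

Step 1: Count records where region = 'west': 3
Step 2: Total bonus added: 3 × 500 = 1500
Step 3: Original sum of distance: 2296
Step 4: Final sum = 2296 + 1500 = 3796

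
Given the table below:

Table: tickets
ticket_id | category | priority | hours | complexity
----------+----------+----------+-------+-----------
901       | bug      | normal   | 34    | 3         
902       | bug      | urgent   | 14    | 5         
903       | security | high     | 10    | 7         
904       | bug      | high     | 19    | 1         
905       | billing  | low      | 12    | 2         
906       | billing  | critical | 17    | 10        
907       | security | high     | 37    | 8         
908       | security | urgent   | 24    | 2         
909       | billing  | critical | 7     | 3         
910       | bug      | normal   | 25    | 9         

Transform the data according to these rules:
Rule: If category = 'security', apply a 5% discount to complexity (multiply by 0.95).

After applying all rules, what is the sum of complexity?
49.15

Step 1: Records with category = 'security' have total complexity = 17
Step 2: Apply multiplier: 17 × 0.95 = 16.15
Step 3: Other records total: 33
Step 4: Final sum = 16.15 + 33 = 49.15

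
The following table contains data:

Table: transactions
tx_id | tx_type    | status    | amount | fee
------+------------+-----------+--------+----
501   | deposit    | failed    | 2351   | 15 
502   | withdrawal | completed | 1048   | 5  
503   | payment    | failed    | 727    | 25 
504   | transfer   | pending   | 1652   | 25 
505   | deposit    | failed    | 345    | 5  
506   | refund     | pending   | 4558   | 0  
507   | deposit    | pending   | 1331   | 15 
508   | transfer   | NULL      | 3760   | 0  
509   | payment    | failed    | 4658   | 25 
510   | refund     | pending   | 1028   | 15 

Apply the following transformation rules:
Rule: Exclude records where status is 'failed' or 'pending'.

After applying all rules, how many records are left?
2

Step 1: Count records to exclude
  - 4 (failed) + 4 (pending) = 8 records
Step 2: Total records: 10
Step 3: Remaining = 10 - 8 = 2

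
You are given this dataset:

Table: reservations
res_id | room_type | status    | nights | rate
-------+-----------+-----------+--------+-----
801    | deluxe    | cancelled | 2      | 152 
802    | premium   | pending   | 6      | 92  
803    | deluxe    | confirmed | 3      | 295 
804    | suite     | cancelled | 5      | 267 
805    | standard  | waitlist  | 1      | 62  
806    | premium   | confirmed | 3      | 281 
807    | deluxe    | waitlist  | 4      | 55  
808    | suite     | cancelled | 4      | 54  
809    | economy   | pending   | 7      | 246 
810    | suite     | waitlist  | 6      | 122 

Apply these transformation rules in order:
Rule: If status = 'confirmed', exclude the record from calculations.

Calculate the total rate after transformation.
1050

Step 1: Identify records where status = 'confirmed'
Step 2: The excluded records sum to 576
Step 3: Original total rate = 1626
Step 4: Remaining total = 1626 - 576 = 1050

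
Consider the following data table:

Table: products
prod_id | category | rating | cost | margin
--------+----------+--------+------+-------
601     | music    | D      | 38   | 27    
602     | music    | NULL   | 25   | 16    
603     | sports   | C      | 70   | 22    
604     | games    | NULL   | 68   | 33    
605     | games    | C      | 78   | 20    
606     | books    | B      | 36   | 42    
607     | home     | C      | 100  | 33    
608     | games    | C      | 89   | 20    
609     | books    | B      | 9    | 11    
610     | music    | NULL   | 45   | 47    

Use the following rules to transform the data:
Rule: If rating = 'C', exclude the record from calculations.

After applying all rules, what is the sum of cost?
221

Step 1: Identify records where rating = 'C'
Step 2: The excluded records sum to 337
Step 3: Original total cost = 558
Step 4: Remaining total = 558 - 337 = 221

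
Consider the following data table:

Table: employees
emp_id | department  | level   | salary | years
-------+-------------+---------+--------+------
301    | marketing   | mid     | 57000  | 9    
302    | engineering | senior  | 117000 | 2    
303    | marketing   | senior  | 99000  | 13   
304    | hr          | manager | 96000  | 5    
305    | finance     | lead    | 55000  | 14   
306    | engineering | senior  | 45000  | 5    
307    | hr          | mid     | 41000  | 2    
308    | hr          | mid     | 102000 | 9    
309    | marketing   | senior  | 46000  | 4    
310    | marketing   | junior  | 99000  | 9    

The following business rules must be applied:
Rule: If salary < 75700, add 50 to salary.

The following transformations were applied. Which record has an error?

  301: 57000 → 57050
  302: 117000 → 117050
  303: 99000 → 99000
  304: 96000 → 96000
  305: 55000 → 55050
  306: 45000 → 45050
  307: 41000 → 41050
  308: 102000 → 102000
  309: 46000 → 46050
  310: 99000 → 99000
Record 302 has an error. The correct transformed value should be 117000, not 117050.

Step 1: Check each record against the rule
Step 2: Record 302 has salary = 117000
Step 3: Since 117000 >= 75700, the bonus should not have been applied
Step 4: Correct value = 117000, but claimed value = 117050
Conclusion: Record 302 has the error.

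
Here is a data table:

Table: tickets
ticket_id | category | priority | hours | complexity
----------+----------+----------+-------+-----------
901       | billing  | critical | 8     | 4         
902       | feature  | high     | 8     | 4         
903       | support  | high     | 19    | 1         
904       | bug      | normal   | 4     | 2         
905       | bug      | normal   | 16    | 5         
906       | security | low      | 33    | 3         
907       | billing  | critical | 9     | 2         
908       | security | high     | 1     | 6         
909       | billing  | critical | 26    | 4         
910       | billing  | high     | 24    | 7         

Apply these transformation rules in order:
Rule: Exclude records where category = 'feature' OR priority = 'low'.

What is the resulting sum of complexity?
31

Step 1: Find records where category = 'feature' OR priority = 'low'
Step 2: 2 records match, summing to 7
Step 3: Original sum: 38
Step 4: Remaining sum = 38 - 7 = 31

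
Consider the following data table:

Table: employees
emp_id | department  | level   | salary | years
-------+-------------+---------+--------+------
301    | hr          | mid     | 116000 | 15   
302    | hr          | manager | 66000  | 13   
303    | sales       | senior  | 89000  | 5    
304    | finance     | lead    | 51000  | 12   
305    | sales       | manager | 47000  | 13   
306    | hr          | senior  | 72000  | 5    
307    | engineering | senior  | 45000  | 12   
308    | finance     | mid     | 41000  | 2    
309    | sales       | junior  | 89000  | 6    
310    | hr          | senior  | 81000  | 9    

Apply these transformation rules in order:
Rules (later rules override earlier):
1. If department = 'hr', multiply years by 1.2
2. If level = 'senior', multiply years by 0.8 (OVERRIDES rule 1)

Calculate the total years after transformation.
91.4

Step 1: Rule 2 takes priority for records with level = 'senior'
  - 4 records: 31 × 0.8 = 24.8
Step 2: Rule 1 applies to remaining records with department = 'hr'
  - 2 records: 28 × 1.2 = 33.6
Step 3: Other records unchanged: 33
Step 4: Final sum = 24.8 + 33.6 + 33 = 91.4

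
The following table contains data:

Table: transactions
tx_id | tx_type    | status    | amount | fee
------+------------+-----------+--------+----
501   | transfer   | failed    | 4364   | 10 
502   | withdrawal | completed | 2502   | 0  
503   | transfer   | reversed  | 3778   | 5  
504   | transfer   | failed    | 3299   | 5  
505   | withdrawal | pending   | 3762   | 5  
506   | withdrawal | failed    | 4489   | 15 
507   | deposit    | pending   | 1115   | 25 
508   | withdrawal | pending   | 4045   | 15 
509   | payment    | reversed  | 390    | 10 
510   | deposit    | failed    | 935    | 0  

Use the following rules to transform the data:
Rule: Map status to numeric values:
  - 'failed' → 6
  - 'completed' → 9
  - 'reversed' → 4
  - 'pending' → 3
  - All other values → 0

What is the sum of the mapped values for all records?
50

Step 1: Apply mapping to each record
Step 2: Count by status:
  'failed': 4 records × 6 = 24
  'completed': 1 records × 9 = 9
  'reversed': 2 records × 4 = 8
  'pending': 3 records × 3 = 9
Step 3: Sum all mapped values = 50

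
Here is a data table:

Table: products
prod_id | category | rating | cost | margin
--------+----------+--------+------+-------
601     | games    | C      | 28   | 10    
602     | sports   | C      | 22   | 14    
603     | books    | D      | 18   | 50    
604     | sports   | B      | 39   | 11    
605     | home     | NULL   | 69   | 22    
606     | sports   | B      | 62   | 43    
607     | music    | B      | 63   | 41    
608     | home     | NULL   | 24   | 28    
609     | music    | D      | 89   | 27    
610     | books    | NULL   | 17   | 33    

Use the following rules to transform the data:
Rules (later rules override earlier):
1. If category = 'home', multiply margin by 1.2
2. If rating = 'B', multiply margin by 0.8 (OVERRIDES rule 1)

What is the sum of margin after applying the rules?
270.0

Step 1: Rule 2 takes priority for records with rating = 'B'
  - 3 records: 95 × 0.8 = 76.0
Step 2: Rule 1 applies to remaining records with category = 'home'
  - 2 records: 50 × 1.2 = 60.0
Step 3: Other records unchanged: 134
Step 4: Final sum = 76.0 + 60.0 + 134 = 270.0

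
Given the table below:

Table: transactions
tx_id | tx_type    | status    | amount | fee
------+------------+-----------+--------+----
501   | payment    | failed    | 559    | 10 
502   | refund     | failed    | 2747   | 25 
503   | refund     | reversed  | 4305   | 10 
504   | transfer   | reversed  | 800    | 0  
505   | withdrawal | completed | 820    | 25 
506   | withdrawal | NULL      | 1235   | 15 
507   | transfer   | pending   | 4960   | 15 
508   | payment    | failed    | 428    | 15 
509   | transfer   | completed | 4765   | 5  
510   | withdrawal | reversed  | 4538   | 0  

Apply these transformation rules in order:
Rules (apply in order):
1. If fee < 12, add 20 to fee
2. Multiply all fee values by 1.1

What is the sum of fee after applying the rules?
242.0

Step 1: Apply Rule 1 - Add 20 to records with fee < 12
  - 5 records affected: 25 + (5 × 20) = 125
  - Unaffected records: 95
  - Sum after Rule 1: 220
Step 2: Apply Rule 2 - Multiply all by 1.1
  - 220 × 1.1 = 242.0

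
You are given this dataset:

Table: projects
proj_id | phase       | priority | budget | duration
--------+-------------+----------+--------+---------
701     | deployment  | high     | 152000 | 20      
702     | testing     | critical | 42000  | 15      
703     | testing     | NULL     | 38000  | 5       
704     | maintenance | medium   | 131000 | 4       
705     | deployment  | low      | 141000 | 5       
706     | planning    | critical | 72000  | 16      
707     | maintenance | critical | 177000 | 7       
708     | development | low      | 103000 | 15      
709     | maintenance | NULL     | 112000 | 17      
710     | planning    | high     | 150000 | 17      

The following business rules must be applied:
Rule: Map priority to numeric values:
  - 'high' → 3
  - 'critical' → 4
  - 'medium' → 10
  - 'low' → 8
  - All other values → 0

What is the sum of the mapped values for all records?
44

Step 1: Apply mapping to each record
Step 2: Count by status:
  'high': 2 records × 3 = 6
  'critical': 3 records × 4 = 12
  'medium': 1 records × 10 = 10
  'low': 2 records × 8 = 16
Step 3: Sum all mapped values = 44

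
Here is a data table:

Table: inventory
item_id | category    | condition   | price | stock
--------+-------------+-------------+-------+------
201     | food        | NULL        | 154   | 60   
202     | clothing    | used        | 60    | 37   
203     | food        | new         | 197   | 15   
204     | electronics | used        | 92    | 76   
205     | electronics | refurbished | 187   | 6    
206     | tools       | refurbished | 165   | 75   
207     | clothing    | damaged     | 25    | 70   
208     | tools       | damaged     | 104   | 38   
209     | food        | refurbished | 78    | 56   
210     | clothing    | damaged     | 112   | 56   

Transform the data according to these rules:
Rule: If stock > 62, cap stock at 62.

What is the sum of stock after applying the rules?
454

Step 1: 3 records have stock > 62
Step 2: These records originally summed to 221
Step 3: After capping: 3 × 62 = 186
Step 4: Unaffected records sum: 268
Step 5: Final sum = 186 + 268 = 454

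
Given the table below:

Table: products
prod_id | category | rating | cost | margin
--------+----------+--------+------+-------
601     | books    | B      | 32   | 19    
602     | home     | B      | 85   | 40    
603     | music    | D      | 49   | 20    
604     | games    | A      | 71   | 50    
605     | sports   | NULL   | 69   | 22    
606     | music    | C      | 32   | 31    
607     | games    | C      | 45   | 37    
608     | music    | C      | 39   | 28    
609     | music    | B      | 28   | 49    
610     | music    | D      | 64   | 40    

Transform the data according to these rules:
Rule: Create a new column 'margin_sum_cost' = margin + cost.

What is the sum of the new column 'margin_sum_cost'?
850

Step 1: For each record, compute margin + cost
Example calculations:
  19 + 32 = 51
  40 + 85 = 125
  20 + 49 = 69
  ...
Step 2: Sum all derived values
Step 3: Total = 850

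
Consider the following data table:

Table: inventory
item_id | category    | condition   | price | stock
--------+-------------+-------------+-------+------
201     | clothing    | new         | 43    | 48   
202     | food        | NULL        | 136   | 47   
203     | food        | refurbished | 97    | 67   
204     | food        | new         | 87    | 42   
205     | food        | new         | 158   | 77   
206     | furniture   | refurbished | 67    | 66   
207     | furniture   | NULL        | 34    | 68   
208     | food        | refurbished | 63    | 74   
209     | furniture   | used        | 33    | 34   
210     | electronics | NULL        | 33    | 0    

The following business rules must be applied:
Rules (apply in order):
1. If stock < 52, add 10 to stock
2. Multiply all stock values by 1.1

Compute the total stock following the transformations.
630.3

Step 1: Apply Rule 1 - Add 10 to records with stock < 52
  - 5 records affected: 171 + (5 × 10) = 221
  - Unaffected records: 352
  - Sum after Rule 1: 573
Step 2: Apply Rule 2 - Multiply all by 1.1
  - 573 × 1.1 = 630.3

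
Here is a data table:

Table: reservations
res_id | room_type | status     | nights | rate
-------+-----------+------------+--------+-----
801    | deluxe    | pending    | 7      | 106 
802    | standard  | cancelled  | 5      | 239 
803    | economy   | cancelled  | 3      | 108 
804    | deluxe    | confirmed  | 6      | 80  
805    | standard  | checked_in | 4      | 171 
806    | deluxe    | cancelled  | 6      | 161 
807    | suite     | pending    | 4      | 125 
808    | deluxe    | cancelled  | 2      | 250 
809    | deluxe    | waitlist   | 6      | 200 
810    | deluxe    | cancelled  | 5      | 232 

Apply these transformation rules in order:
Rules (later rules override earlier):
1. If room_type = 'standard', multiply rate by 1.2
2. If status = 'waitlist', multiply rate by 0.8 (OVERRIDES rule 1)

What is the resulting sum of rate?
1714.0

Step 1: Rule 2 takes priority for records with status = 'waitlist'
  - 1 records: 200 × 0.8 = 160.0
Step 2: Rule 1 applies to remaining records with room_type = 'standard'
  - 2 records: 410 × 1.2 = 492.0
Step 3: Other records unchanged: 1062
Step 4: Final sum = 160.0 + 492.0 + 1062 = 1714.0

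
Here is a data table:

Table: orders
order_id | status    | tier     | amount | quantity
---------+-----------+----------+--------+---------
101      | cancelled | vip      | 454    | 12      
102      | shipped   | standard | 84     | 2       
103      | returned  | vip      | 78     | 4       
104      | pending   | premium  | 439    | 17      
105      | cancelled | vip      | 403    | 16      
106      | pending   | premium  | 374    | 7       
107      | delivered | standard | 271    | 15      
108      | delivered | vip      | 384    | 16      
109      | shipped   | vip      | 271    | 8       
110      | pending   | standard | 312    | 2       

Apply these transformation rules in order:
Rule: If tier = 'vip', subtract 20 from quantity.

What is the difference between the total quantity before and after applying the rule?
100

Step 1: Original sum of quantity = 99
Step 2: 5 records have tier = 'vip'
Step 3: Each affected record changes by -20
Step 4: Total change = 5 × -20 = -100
Step 5: New sum = 99 + -100 = -1
Step 6: Difference = |-1 - 99| = 100
        (Sum decreased by 100)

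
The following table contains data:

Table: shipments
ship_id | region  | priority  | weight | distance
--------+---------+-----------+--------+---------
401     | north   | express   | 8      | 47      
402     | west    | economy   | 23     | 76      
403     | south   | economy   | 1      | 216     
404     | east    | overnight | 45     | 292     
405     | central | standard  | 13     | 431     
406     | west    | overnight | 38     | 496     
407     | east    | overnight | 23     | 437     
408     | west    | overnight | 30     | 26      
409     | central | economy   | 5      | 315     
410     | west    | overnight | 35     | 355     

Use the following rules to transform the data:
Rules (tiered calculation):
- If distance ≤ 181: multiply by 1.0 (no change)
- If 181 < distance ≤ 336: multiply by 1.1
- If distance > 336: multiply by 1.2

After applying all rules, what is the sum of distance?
3117.1

Step 1: Tier 1 (distance ≤ 181): 3 records, sum = 149 × 1.0 = 149.0
Step 2: Tier 2 (181 < distance ≤ 336): 3 records, sum = 823 × 1.1 = 905.3
Step 3: Tier 3 (distance > 336): 4 records, sum = 1719 × 1.2 = 2062.8
Step 4: Final sum = 149.0 + 905.3 + 2062.8 = 3117.1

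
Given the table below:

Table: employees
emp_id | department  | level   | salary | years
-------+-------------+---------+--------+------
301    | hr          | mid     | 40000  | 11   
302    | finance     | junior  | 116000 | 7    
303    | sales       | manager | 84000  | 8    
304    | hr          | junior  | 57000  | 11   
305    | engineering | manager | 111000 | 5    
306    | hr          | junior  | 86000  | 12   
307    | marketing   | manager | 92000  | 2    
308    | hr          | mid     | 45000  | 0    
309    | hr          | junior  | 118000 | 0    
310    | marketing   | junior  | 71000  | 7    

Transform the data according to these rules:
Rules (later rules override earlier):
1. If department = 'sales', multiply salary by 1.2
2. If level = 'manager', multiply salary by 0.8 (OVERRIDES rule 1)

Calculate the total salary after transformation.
762600.0

Step 1: Rule 2 takes priority for records with level = 'manager'
  - 3 records: 287000 × 0.8 = 229600.0
Step 2: Rule 1 applies to remaining records with department = 'sales'
  - 0 records: 0 × 1.2 = 0.0
Step 3: Other records unchanged: 533000
Step 4: Final sum = 229600.0 + 0.0 + 533000 = 762600.0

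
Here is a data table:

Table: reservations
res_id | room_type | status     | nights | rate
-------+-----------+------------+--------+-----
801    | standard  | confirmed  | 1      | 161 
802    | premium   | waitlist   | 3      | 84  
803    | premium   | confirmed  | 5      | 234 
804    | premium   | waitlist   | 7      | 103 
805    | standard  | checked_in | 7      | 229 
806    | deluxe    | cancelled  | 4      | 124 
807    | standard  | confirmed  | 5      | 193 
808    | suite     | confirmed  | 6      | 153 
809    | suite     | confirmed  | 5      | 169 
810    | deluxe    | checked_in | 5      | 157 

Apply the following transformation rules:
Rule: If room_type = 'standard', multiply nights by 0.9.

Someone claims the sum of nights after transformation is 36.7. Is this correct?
No, the correct result is 46.7.

Step 1: Calculate the correct sum after transformation
Step 2: Apply multiplier 0.9 to records where room_type = 'standard'
Step 3: Correct result = 46.7
Step 4: Claimed result = 36.7
Step 5: 46.7 ≠ 36.7
Conclusion: The claimed result is incorrect. The correct answer is 46.7.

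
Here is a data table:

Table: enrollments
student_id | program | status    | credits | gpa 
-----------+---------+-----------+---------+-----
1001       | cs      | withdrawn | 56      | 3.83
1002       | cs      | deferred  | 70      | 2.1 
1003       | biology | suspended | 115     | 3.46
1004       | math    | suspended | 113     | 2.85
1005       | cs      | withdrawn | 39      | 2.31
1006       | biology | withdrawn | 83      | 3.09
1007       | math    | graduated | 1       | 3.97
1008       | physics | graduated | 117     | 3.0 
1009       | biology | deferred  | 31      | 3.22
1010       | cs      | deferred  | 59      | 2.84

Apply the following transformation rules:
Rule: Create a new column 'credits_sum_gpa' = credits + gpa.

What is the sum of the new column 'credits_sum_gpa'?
714.67

Step 1: For each record, compute credits + gpa
Example calculations:
  56 + 3.83 = 59.83
  70 + 2.1 = 72.1
  115 + 3.46 = 118.46
  ...
Step 2: Sum all derived values
Step 3: Total = 714.67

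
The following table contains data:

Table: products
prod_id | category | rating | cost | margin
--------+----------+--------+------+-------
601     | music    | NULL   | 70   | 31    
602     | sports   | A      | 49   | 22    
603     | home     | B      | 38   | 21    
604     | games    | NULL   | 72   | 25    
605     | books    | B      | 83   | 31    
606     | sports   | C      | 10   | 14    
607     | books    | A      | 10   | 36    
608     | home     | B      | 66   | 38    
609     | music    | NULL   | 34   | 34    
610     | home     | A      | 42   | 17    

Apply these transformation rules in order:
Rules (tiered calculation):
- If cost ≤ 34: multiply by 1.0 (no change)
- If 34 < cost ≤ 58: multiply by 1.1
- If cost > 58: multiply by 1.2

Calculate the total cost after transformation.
545.1

Step 1: Tier 1 (cost ≤ 34): 3 records, sum = 54 × 1.0 = 54.0
Step 2: Tier 2 (34 < cost ≤ 58): 3 records, sum = 129 × 1.1 = 141.9
Step 3: Tier 3 (cost > 58): 4 records, sum = 291 × 1.2 = 349.2
Step 4: Final sum = 54.0 + 141.9 + 349.2 = 545.1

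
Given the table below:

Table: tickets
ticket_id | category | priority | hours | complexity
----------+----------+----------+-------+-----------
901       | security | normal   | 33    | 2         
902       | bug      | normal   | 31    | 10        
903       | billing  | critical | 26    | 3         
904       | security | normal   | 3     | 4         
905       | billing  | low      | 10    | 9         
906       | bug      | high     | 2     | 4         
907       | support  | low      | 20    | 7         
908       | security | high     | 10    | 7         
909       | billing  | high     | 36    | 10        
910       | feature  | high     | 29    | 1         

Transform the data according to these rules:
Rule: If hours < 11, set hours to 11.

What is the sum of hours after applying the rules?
219

Step 1: 4 records have hours < 11
Step 2: These records originally summed to 25
Step 3: After setting to minimum: 4 × 11 = 44
Step 4: Unaffected records sum: 175
Step 5: Final sum = 44 + 175 = 219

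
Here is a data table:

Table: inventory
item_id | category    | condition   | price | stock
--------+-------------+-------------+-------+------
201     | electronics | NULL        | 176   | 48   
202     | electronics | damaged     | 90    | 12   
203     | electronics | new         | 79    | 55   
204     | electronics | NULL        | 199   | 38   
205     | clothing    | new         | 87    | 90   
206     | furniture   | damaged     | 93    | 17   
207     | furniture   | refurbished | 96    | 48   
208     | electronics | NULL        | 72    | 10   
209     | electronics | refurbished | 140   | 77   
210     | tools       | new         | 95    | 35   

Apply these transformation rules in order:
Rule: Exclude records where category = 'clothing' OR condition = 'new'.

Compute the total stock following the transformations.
250

Step 1: Find records where category = 'clothing' OR condition = 'new'
Step 2: 3 records match, summing to 180
Step 3: Original sum: 430
Step 4: Remaining sum = 430 - 180 = 250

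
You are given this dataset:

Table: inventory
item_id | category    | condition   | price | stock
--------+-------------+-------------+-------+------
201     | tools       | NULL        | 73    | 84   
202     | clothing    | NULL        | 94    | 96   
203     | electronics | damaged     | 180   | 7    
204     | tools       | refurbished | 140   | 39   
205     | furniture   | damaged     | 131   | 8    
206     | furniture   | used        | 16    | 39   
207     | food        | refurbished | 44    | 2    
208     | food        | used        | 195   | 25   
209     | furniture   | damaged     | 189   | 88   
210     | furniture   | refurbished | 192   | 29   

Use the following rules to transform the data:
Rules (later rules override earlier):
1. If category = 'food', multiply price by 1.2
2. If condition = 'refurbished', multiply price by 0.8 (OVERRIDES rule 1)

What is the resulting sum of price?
1217.8

Step 1: Rule 2 takes priority for records with condition = 'refurbished'
  - 3 records: 376 × 0.8 = 300.8
Step 2: Rule 1 applies to remaining records with category = 'food'
  - 1 records: 195 × 1.2 = 234.0
Step 3: Other records unchanged: 683
Step 4: Final sum = 300.8 + 234.0 + 683 = 1217.8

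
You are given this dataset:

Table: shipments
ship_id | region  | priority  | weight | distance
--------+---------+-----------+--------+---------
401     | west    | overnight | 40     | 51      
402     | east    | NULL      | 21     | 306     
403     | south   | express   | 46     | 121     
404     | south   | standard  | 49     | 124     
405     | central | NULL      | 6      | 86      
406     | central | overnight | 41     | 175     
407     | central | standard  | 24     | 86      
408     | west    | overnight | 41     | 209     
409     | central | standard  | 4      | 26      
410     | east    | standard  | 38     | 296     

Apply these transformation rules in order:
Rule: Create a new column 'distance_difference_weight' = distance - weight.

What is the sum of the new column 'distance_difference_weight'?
1170

Step 1: For each record, compute distance - weight
Example calculations:
  51 - 40 = 11
  306 - 21 = 285
  121 - 46 = 75
  ...
Step 2: Sum all derived values
Step 3: Total = 1170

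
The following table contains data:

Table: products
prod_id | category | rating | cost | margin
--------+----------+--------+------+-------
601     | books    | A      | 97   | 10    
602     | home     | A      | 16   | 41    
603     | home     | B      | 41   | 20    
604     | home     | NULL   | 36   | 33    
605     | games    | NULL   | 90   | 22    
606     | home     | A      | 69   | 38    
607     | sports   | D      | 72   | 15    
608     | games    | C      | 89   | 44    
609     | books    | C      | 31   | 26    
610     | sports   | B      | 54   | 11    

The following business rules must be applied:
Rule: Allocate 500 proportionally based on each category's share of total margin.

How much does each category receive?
books: 69.23, games: 126.92, home: 253.85, sports: 50.0

Step 1: Calculate total margin = 260
Step 2: Calculate each category's proportion:
  books: 36/260 = 13.85% → 69.23
  games: 66/260 = 25.38% → 126.92
  home: 132/260 = 50.77% → 253.85
  sports: 26/260 = 10.00% → 50.0
Step 3: Verify: sum of allocations ≈ 500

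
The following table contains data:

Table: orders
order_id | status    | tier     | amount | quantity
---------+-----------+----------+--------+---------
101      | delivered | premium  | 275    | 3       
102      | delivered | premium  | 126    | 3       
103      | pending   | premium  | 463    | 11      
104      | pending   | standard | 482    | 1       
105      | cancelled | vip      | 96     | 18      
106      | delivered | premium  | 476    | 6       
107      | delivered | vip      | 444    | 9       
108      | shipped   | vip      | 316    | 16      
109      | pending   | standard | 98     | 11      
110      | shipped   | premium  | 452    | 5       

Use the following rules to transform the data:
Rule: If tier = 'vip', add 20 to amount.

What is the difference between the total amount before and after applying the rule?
60

Step 1: Original sum of amount = 3228
Step 2: 3 records have tier = 'vip'
Step 3: Each affected record changes by 20
Step 4: Total change = 3 × 20 = 60
Step 5: New sum = 3228 + 60 = 3288
Step 6: Difference = |3288 - 3228| = 60
        (Sum increased by 60)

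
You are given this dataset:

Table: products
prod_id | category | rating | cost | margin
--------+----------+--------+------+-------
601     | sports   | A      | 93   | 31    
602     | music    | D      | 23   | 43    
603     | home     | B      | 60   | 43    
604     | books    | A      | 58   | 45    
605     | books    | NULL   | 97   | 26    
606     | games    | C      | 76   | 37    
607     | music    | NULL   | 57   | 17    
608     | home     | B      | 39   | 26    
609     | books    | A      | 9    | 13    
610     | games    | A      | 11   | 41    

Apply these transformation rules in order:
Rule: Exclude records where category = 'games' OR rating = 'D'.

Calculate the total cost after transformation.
413

Step 1: Find records where category = 'games' OR rating = 'D'
Step 2: 3 records match, summing to 110
Step 3: Original sum: 523
Step 4: Remaining sum = 523 - 110 = 413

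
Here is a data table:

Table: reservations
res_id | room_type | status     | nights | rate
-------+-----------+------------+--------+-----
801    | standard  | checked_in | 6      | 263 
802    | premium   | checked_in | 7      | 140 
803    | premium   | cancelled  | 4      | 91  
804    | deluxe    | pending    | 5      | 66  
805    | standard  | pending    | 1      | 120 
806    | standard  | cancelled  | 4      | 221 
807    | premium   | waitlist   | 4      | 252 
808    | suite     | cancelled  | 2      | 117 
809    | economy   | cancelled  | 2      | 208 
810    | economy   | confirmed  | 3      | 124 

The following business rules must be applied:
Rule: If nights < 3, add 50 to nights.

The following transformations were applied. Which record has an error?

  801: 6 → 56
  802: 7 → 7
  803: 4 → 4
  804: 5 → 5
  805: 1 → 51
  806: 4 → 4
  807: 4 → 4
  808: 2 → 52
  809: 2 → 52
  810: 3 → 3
Record 801 has an error. The correct transformed value should be 6, not 56.

Step 1: Check each record against the rule
Step 2: Record 801 has nights = 6
Step 3: Since 6 >= 3, the bonus should not have been applied
Step 4: Correct value = 6, but claimed value = 56
Conclusion: Record 801 has the error.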